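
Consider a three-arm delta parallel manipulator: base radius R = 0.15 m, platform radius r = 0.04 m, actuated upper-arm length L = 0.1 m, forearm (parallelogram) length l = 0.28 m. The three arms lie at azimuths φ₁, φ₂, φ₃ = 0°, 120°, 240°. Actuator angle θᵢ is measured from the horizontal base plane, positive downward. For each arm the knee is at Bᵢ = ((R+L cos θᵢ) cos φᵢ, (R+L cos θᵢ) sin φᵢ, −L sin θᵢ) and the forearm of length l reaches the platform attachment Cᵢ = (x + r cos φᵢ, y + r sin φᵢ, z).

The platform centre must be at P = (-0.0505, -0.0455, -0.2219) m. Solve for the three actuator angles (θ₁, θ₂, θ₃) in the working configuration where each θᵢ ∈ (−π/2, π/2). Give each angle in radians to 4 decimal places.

θ₁ = 0.7852, θ₂ = 0.5234, θ₃ = -0.1751

arm 1 (φ=0.0°): x'=-0.0505, y'=-0.0455
  e−x'=0.1605;  (l²−L²−(e−x')²−y'²−z²)/2L = -0.0434
  √(A²+B²)=0.2739;  θ1 = -0.9446+1.7298 ≈ 0.7852
arm 2 (φ=120.0°): x'=-0.0142, y'=0.0665
  A=0.1242, B=-0.2219, C=(l²−L²−A²−y'²−z²)/(2L)=-0.0034
  √(A²+B²)=0.2543;  θ2 = -1.0607+1.5841 ≈ 0.5234
arm 3 (φ=240.0°): x'=0.0647, y'=-0.0210
  A=0.0453, B=-0.2219, C=(l²−L²−A²−y'²−z²)/(2L)=0.0833
  γ=atan2(-0.2219,0.0453)=-1.3692;  ψ=arccos(0.3679)=1.1941;  θ3=γ+ψ≈-0.1751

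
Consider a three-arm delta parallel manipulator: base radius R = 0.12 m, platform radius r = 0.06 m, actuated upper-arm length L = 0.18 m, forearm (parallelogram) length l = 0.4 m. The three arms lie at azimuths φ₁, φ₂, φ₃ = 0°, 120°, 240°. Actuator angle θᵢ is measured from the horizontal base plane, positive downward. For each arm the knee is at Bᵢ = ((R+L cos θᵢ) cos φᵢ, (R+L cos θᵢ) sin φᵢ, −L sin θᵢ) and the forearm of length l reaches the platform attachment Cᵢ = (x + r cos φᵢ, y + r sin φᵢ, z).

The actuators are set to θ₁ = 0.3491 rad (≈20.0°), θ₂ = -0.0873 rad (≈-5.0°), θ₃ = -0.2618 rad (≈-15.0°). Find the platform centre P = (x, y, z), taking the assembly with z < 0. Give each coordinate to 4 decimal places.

φ1=0.0°: virtual centre (0.2291, 0.0000, -0.0616), radius l
S2 = (0.2393·cos120.0°, 0.2393·sin120.0°, 0.0157) = (-0.1197, 0.2073, 0.0157)
arm 3 at φ=240.0°: e+L cos θ3 = 0.2339;  S3 = (-0.1169, -0.2025, 0.0466)
subtract pairs → two planes through P
linear system: -0.6976x+0.4145y = 0.0012−0.1545z; -0.6922x+-0.4051y = 0.0006−0.2163z
det = 0.5695;  x = -0.0013+0.2674z,  y = 0.0008+0.0772z
into |P−S₁|² = l²: 1.0774z² + 0.0000z + -0.1031 = 0;  Δ = 0.4444;  z = -0.3094 or 0.3093 → z<0 root = -0.3094
x = -0.0840, y = -0.0231

(-0.0840, -0.0231, -0.3094)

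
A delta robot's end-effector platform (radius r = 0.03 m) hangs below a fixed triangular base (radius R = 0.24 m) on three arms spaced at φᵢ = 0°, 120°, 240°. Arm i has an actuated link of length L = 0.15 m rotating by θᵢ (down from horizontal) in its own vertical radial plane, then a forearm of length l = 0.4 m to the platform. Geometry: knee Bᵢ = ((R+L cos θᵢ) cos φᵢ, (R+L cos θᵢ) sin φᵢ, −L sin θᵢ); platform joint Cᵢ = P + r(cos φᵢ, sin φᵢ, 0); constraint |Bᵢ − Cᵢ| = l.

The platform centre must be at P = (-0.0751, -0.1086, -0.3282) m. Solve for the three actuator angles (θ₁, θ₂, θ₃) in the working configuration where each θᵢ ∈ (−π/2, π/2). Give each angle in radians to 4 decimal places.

θ₁ = 1.2219, θ₂ = 1.1348, θ₃ = 0.0000

arm 1 (φ=0.0°): x'=-0.0751, y'=-0.1086
  A cos θ + B sin θ = C:  0.2851·cos θ + -0.3282·sin θ = -0.2110
  γ=atan2(-0.3282,0.2851)=-0.8556;  ψ=arccos(-0.4853)=2.0775;  θ1=γ+ψ≈1.2219
arm 2 (φ=120.0°): x'=-0.0565, y'=0.1193
  e−x'=0.2665;  (l²−L²−(e−x')²−y'²−z²)/2L = -0.1849
  γ=atan2(-0.3282,0.2665)=-0.8888;  ψ=arccos(-0.4374)=2.0235;  θ2=γ+ψ≈1.1348
φ3=240.0° → target in arm frame (0.1316, -0.0107)
  e−x'=0.0784;  (l²−L²−(e−x')²−y'²−z²)/2L = 0.0784
  √(A²+B²)=0.3374;  θ3 = -1.3363+1.3363 ≈ 0.0000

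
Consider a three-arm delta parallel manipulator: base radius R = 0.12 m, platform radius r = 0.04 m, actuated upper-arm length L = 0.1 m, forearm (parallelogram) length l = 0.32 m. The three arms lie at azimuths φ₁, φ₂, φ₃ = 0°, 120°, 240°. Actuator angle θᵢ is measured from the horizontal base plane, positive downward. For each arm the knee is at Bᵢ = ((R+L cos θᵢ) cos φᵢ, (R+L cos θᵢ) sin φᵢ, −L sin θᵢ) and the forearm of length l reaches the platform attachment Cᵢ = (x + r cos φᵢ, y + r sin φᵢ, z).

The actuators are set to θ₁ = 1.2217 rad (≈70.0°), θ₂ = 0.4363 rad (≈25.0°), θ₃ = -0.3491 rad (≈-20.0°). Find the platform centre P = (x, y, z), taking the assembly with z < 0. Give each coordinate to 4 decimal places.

(-0.1439, -0.0693, -0.2700)

arm 1 at φ=0.0°: ρ1 = 0.1142;  centre 1 = (0.1142, 0.0000, -0.0940)
φ2=120.0°: virtual centre (-0.0853, 0.1478, -0.0423), radius l
φ3=240.0°: virtual centre (-0.0870, -0.1507, 0.0342), radius l
eliminate P² terms by subtracting sphere 1 from 2 and 3
linear system: -0.3990x+0.2955y = 0.0090−0.1034z; -0.4024x+-0.3013y = 0.0096−0.2563z
det = 0.2392;  x = -0.0232+0.4471z,  y = -0.0008+0.2537z
sphere 1 gives Az²+Bz+C=0 with A=1.2643, B=0.0647, C=-0.0747;  B²−4AC=0.3819;  roots -0.2700, 0.2188;  negative root z = -0.2700
x = -0.1439, y = -0.0693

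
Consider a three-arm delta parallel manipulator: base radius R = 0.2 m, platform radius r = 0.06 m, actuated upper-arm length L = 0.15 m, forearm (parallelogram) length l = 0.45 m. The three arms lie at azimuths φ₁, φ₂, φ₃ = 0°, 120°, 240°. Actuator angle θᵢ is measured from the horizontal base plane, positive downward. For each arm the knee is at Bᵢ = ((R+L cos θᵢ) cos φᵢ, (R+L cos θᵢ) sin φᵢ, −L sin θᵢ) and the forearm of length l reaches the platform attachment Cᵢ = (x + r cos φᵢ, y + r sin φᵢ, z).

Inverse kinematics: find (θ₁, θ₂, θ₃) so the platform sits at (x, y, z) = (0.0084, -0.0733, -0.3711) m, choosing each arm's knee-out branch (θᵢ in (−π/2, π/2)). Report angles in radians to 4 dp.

φ1=0.0° → target in arm frame (0.0084, -0.0733)
  A=0.1316, B=-0.3711, C=(l²−L²−A²−y'²−z²)/(2L)=0.0653
  γ=atan2(-0.3711,0.1316)=-1.2300;  ψ=arccos(0.1659)=1.4042;  θ1=γ+ψ≈0.1741
rotate P by −φ2: (-0.0677, 0.0294, -0.3711)
  A=0.2077, B=-0.3711, C=(l²−L²−A²−y'²−z²)/(2L)=-0.0057
  θ2 = atan2(B,A) + arccos(C/0.4253) = 0.5236
φ3=240.0° → target in arm frame (0.0593, 0.0439)
  A=0.0807, B=-0.3711, C=(l²−L²−A²−y'²−z²)/(2L)=0.1128
  γ=atan2(-0.3711,0.0807)=-1.3566;  ψ=arccos(0.2970)=1.2692;  θ3=γ+ψ≈-0.0874

θ₁ = 0.1741, θ₂ = 0.5236, θ₃ = -0.0874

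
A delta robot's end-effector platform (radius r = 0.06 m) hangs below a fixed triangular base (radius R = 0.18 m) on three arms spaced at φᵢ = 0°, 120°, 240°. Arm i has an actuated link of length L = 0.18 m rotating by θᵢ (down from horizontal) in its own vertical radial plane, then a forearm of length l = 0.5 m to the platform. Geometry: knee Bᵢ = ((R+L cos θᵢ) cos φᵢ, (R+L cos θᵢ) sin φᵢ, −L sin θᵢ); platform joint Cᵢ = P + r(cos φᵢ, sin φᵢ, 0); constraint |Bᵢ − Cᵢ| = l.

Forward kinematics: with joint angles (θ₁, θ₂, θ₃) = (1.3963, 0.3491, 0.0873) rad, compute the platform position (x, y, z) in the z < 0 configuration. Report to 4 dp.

S1 = (0.1513·cos0.0°, 0.1513·sin0.0°, -0.1773) = (0.1513, 0.0000, -0.1773)
φ2=120.0°: virtual centre (-0.1446, 0.2504, -0.0616), radius l
arm 3 at φ=240.0°: ρ3 = 0.2993;  S3 = (-0.1497, -0.2592, -0.0157)
subtract pairs → two planes through P
plane₁₂: -0.5916x+0.5008y+0.2314z = 0.0331
Cramer: x(z) = -0.0575+0.4634z;  y(z) = -0.0018+0.0854z
into |P−S₁|² = l²: 1.2220z² + 0.1608z + -0.1750 = 0;  Δ = 0.8813;  z = -0.4499 or 0.3183 → z<0 root = -0.4499
x = -0.2660, y = -0.0402

(-0.2660, -0.0402, -0.4499)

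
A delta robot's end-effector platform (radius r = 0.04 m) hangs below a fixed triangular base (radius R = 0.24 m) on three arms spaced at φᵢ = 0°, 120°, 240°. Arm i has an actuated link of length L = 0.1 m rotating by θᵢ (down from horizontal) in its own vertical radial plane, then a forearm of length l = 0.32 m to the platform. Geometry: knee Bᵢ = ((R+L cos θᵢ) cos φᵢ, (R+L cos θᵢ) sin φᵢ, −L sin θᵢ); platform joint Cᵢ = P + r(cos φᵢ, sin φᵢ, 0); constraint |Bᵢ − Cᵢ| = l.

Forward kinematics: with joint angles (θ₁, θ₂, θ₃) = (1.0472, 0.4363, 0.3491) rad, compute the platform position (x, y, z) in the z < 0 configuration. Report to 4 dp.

(-0.0466, -0.0045, -0.2067)

φ1=0.0°: virtual centre (0.2500, 0.0000, -0.0866), radius l
arm 2 at φ=120.0°: ρ2 = 0.2906;  centre 2 = (-0.1453, 0.2517, -0.0423)
centre 3 = (0.2940·cos240.0°, 0.2940·sin240.0°, -0.0342) = (-0.1470, -0.2546, -0.0342)
|centre ₂|²−|centre ₁|² = 0.0163;  |centre ₃|²−|centre ₁|² = 0.0176
plane₁₂: -0.7906x+0.5034y+0.0887z = 0.0163
Cramer: x(z) = -0.0214+0.1220z;  y(z) = -0.0012+0.0155z
quadratic in z: (1.0151)z²+(0.1069)z+(-0.0213)=0, √Δ=0.3127 → z ∈ {-0.2067, 0.1014}; z = -0.2067 (taking z<0)
x = -0.0466, y = -0.0045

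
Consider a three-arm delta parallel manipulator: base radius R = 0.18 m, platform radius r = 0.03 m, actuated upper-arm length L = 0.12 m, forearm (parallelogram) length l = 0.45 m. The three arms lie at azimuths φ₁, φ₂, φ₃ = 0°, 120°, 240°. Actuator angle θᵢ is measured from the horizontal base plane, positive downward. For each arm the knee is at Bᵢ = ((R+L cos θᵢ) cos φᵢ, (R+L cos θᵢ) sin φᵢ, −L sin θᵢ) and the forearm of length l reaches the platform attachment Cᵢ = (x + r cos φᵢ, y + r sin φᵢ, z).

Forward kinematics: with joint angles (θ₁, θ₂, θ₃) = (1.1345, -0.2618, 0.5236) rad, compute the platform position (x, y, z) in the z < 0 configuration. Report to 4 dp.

arm 1 at φ=0.0°: ρ1 = 0.2007;  centre 1 = (0.2007, 0.0000, -0.1088)
centre 2 = (0.2659·cos120.0°, 0.2659·sin120.0°, 0.0311) = (-0.1330, 0.2303, 0.0311)
arm 3 at φ=240.0°: ρ3 = 0.2539;  centre 3 = (-0.1270, -0.2199, -0.0600)
|centre ₂|²−|centre ₁|² = 0.0196;  |centre ₃|²−|centre ₁|² = 0.0160
plane₁₂: -0.6673x+0.4606y+0.2796z = 0.0196
det = 0.5953;  x = -0.0268+0.2820z,  y = 0.0036+-0.1985z
quadratic in z: (1.1189)z²+(0.0877)z+(-0.1389)=0, √Δ=0.7933 → z ∈ {-0.3937, 0.3153}; z = -0.3937 (taking z<0)
x = -0.1378, y = 0.0818

(-0.1378, 0.0818, -0.3937)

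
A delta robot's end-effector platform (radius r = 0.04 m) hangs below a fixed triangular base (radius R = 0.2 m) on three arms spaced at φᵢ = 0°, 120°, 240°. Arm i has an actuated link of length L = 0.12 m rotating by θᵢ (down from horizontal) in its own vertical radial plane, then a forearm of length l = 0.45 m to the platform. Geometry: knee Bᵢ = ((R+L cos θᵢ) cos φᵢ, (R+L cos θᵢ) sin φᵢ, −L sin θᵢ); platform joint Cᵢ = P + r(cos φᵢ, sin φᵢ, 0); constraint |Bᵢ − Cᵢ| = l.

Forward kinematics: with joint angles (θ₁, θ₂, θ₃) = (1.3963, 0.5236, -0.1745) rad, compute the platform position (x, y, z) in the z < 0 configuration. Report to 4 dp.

(-0.1672, -0.0703, -0.3946)

S1 = (0.1808·cos0.0°, 0.1808·sin0.0°, -0.1182) = (0.1808, 0.0000, -0.1182)
φ2=120.0°: virtual centre (-0.1320, 0.2286, -0.0600), radius l
φ3=240.0°: virtual centre (-0.1391, -0.2409, 0.0208), radius l
eliminate P² terms by subtracting sphere 1 from 2 and 3
plane₁₂: -0.6256x+0.4571y+0.1164z = 0.0266
det = 0.5939;  x = -0.0455+0.3084z,  y = -0.0042+0.1675z
sphere 1 gives Az²+Bz+C=0 with A=1.1232, B=0.0953, C=-0.1373;  B²−4AC=0.6258;  roots -0.3946, 0.3097;  negative root z = -0.3946
x = -0.1672, y = -0.0703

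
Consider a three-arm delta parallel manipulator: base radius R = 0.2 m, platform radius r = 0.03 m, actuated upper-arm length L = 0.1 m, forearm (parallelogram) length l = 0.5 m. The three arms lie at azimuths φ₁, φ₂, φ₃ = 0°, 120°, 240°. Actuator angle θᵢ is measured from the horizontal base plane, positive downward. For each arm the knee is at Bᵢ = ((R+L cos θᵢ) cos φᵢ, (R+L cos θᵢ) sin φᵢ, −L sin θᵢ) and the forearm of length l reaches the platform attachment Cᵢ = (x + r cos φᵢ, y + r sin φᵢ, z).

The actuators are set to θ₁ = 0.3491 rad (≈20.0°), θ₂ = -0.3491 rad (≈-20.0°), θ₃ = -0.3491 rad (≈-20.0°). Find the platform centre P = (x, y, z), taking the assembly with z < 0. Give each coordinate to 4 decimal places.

arm 1 at φ=0.0°: (R−r)+L cos θ1 = 0.2640;  centre 1 = (0.2640, 0.0000, -0.0342)
φ2=120.0°: virtual centre (-0.1320, 0.2286, 0.0342), radius l
φ3=240.0°: virtual centre (-0.1320, -0.2286, 0.0342), radius l
eliminate P² terms by subtracting sphere 1 from 2 and 3
plane₁₂: -0.7919x+0.4572y+0.1368z = 0.0000
Cramer: x(z) = 0.0000+0.1728z;  y(z) = 0.0000-0.0000z
quadratic in z: (1.0299)z²+(-0.0228)z+(-0.1792)=0, √Δ=0.8594 → z ∈ {-0.4062, 0.4283}; z = -0.4062 (taking z<0)
x = -0.0702, y = 0.0000

(-0.0702, 0.0000, -0.4062)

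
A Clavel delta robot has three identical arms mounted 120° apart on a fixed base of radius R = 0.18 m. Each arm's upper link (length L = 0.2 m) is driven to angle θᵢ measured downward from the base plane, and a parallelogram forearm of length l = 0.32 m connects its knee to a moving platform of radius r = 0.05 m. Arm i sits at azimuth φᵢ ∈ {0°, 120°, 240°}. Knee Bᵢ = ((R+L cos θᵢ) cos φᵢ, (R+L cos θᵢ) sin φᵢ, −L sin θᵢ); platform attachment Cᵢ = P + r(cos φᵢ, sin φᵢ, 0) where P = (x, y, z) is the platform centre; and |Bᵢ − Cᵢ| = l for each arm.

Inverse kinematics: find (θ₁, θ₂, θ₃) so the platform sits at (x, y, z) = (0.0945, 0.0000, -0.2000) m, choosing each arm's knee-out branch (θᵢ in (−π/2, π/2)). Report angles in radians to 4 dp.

arm 1 (φ=0.0°): x'=0.0945, y'=0.0000
  e−x'=0.0355;  (l²−L²−(e−x')²−y'²−z²)/2L = 0.0528
  θ1 = atan2(B,A) + arccos(C/0.2031) = -0.0875
arm 2 (φ=120.0°): x'=-0.0472, y'=-0.0818
  e−x'=0.1772;  (l²−L²−(e−x')²−y'²−z²)/2L = -0.0393
  γ=atan2(-0.2000,0.1772)=-0.8456;  ψ=arccos(-0.1470)=1.7183;  θ2=γ+ψ≈0.8727
rotate P by −φ3: (-0.0473, 0.0818, -0.2000)
  e−x'=0.1773;  (l²−L²−(e−x')²−y'²−z²)/2L = -0.0393
  √(A²+B²)=0.2672;  θ3 = -0.8456+1.7183 ≈ 0.8727

θ₁ = -0.0875, θ₂ = 0.8727, θ₃ = 0.8727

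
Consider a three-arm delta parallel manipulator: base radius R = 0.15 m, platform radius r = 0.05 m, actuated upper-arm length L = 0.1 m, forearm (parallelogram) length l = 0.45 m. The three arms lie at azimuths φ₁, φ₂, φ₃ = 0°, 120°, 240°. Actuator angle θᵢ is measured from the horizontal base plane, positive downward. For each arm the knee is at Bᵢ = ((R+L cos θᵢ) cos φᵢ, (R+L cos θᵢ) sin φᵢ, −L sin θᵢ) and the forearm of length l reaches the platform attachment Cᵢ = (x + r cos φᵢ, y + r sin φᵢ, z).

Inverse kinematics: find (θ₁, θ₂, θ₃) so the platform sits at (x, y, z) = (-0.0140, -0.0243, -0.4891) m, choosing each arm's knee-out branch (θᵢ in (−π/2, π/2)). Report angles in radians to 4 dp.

rotate P by −φ1: (-0.0140, -0.0243, -0.4891)
  A=0.1140, B=-0.4891, C=(l²−L²−A²−y'²−z²)/(2L)=-0.3015
  γ=atan2(-0.4891,0.1140)=-1.3418;  ψ=arccos(-0.6004)=2.2148;  θ1=γ+ψ≈0.8730
rotate P by −φ2: (-0.0140, 0.0243, -0.4891)
  e−x'=0.1140;  (l²−L²−(e−x')²−y'²−z²)/2L = -0.3016
  γ=atan2(-0.4891,0.1140)=-1.3417;  ψ=arccos(-0.6005)=2.2149;  θ2=γ+ψ≈0.8732
φ3=240.0° → target in arm frame (0.0280, 0.0000)
  A=0.0720, B=-0.4891, C=(l²−L²−A²−y'²−z²)/(2L)=-0.2595
  θ3 = atan2(B,A) + arccos(C/0.4944) = 0.6986

θ₁ = 0.8730, θ₂ = 0.8732, θ₃ = 0.6986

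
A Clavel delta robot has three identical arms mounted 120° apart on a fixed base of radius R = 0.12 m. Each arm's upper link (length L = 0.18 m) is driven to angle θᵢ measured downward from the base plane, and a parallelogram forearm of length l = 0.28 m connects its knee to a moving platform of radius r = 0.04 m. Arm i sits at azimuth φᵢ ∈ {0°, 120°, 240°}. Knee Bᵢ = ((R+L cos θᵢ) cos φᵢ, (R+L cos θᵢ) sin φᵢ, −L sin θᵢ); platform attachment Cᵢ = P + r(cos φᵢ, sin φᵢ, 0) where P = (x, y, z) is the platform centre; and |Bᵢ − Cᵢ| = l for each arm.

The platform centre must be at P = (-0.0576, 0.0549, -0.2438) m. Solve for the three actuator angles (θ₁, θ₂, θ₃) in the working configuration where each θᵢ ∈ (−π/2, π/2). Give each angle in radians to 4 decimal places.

rotate P by −φ1: (-0.0576, 0.0549, -0.2438)
  e−x'=0.1376;  (l²−L²−(e−x')²−y'²−z²)/2L = -0.0983
  γ=atan2(-0.2438,0.1376)=-1.0570;  ψ=arccos(-0.3511)=1.9296;  θ1=γ+ψ≈0.8726
rotate P by −φ2: (0.0763, 0.0224, -0.2438)
  A cos θ + B sin θ = C:  0.0037·cos θ + -0.2438·sin θ = -0.0388
  γ=atan2(-0.2438,0.0037)=-1.5558;  ψ=arccos(-0.1590)=1.7305;  θ2=γ+ψ≈0.1747
arm 3 (φ=240.0°): x'=-0.0187, y'=-0.0773
  A=0.0987, B=-0.2438, C=(l²−L²−A²−y'²−z²)/(2L)=-0.0810
  γ=atan2(-0.2438,0.0987)=-1.1860;  ψ=arccos(-0.3080)=1.8839;  θ3=γ+ψ≈0.6980

θ₁ = 0.8726, θ₂ = 0.1747, θ₃ = 0.6980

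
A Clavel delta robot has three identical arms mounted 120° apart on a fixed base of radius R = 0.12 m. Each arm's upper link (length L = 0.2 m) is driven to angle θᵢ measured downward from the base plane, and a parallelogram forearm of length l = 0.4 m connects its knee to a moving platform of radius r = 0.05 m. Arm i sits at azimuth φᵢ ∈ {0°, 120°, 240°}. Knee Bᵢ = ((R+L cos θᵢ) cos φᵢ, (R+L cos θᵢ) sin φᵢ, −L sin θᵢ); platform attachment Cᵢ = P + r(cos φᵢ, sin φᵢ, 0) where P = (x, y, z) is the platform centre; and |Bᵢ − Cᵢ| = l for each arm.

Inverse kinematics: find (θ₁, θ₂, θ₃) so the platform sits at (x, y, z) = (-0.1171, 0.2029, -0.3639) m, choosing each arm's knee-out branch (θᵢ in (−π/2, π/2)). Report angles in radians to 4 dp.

θ₁ = 1.0469, θ₂ = -0.1747, θ₃ = 1.0471

rotate P by −φ1: (-0.1171, 0.2029, -0.3639)
  e−x'=0.1871;  (l²−L²−(e−x')²−y'²−z²)/2L = -0.2215
  γ=atan2(-0.3639,0.1871)=-1.0959;  ψ=arccos(-0.5413)=2.1428;  θ1=γ+ψ≈1.0469
φ2=120.0° → target in arm frame (0.2343, 0.0000)
  A=-0.1643, B=-0.3639, C=(l²−L²−A²−y'²−z²)/(2L)=-0.0985
  θ2 = atan2(B,A) + arccos(C/0.3993) = -0.1747
φ3=240.0° → target in arm frame (-0.1172, -0.2029)
  e−x'=0.1872;  (l²−L²−(e−x')²−y'²−z²)/2L = -0.2215
  √(A²+B²)=0.4092;  θ3 = -1.0957+2.1428 ≈ 1.0471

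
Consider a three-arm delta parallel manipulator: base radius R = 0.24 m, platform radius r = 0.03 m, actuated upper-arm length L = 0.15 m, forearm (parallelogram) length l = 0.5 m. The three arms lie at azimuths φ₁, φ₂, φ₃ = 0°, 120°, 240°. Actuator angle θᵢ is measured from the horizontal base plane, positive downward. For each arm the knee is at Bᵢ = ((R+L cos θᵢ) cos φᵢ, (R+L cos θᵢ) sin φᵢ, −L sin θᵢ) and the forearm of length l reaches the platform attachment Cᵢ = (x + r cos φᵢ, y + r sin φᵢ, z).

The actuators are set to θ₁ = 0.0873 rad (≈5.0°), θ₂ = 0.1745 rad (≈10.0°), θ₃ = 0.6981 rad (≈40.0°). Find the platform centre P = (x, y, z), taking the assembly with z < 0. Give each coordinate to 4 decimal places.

arm 1 at φ=0.0°: (R−r)+L cos θ1 = 0.3594;  centre 1 = (0.3594, 0.0000, -0.0131)
φ2=120.0°: virtual centre (-0.1789, 0.3098, -0.0260), radius l
centre 3 = (0.3249·cos240.0°, 0.3249·sin240.0°, -0.0964) = (-0.1625, -0.2814, -0.0964)
|centre ₂|²−|centre ₁|² = -0.0007;  |centre ₃|²−|centre ₁|² = -0.0145
[-1.0766 0.6196 -0.0259]·P = -0.0007;  [-1.0438 -0.5628 -0.1667]·P = -0.0145
det = 1.2526;  x = 0.0075+-0.0941z,  y = 0.0119+-0.1216z
quadratic in z: (1.0237)z²+(0.0895)z+(-0.1258)=0, √Δ=0.7233 → z ∈ {-0.3970, 0.3096}; z = -0.3970 (taking z<0)
x = 0.0449, y = 0.0602

(0.0449, 0.0602, -0.3970)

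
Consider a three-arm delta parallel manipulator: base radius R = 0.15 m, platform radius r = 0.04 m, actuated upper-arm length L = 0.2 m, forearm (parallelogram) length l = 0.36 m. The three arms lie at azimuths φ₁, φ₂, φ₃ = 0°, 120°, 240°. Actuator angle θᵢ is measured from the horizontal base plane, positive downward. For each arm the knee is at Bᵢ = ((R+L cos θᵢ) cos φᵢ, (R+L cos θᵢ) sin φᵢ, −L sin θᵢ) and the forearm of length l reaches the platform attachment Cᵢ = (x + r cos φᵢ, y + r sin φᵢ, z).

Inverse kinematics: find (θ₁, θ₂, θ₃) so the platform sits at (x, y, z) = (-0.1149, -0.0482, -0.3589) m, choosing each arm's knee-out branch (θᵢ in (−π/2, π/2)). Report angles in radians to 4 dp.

θ₁ = 1.1346, θ₂ = 0.6981, θ₃ = 0.3489

rotate P by −φ1: (-0.1149, -0.0482, -0.3589)
  A=0.2249, B=-0.3589, C=(l²−L²−A²−y'²−z²)/(2L)=-0.2303
  θ1 = atan2(B,A) + arccos(C/0.4235) = 1.1346
arm 2 (φ=120.0°): x'=0.0157, y'=0.1236
  A cos θ + B sin θ = C:  0.0943·cos θ + -0.3589·sin θ = -0.1584
  √(A²+B²)=0.3711;  θ2 = -1.3139+2.0120 ≈ 0.6981
rotate P by −φ3: (0.0992, -0.0754, -0.3589)
  A=0.0108, B=-0.3589, C=(l²−L²−A²−y'²−z²)/(2L)=-0.1125
  γ=atan2(-0.3589,0.0108)=-1.5407;  ψ=arccos(-0.3134)=1.8896;  θ3=γ+ψ≈0.3489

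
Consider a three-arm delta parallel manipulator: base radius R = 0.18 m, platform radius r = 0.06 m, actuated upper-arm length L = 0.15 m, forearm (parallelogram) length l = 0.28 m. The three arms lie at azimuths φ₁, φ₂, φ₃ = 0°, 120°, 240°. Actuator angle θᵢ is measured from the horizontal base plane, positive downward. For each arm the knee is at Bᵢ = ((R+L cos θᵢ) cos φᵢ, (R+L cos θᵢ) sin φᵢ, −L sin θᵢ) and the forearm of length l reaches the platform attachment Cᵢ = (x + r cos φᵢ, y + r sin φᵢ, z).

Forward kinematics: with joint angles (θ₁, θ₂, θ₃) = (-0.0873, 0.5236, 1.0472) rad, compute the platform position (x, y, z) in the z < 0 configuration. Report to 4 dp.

arm 1 at φ=0.0°: e+L cos θ1 = 0.2694;  O1 = (0.2694, 0.0000, 0.0131)
arm 2 at φ=120.0°: e+L cos θ2 = 0.2499;  O2 = (-0.1250, 0.2164, -0.0750)
O3 = (0.1950·cos240.0°, 0.1950·sin240.0°, -0.1299) = (-0.0975, -0.1689, -0.1299)
eliminate P² terms by subtracting sphere 1 from 2 and 3
plane₁₂: -0.7888x+0.4328y+-0.1762z = -0.0047
det = 0.5841;  x = 0.0159+-0.3138z,  y = 0.0182+-0.1649z
quadratic in z: (1.1256)z²+(0.1269)z+(-0.0136)=0, √Δ=0.2785 → z ∈ {-0.1801, 0.0673}; z = -0.1801 (taking z<0)
x = 0.0725, y = 0.0479

(0.0725, 0.0479, -0.1801)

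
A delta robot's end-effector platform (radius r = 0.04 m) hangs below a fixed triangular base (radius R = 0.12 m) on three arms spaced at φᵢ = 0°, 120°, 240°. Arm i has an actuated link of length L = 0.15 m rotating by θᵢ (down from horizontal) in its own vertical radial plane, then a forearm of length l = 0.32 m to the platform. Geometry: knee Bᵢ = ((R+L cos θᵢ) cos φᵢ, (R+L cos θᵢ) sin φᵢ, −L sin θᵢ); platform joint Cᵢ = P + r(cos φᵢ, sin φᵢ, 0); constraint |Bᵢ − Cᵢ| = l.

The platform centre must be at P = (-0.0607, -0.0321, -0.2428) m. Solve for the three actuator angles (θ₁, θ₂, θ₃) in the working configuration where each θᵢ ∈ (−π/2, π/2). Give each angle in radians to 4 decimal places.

arm 1 (φ=0.0°): x'=-0.0607, y'=-0.0321
  e−x'=0.1407;  (l²−L²−(e−x')²−y'²−z²)/2L = 0.0004
  γ=atan2(-0.2428,0.1407)=-1.0456;  ψ=arccos(0.0014)=1.5694;  θ1=γ+ψ≈0.5238
φ2=120.0° → target in arm frame (0.0026, 0.0686)
  e−x'=0.0774;  (l²−L²−(e−x')²−y'²−z²)/2L = 0.0341
  √(A²+B²)=0.2549;  θ2 = -1.2620+1.4364 ≈ 0.1744
rotate P by −φ3: (0.0581, -0.0365, -0.2428)
  A=0.0219, B=-0.2428, C=(l²−L²−A²−y'²−z²)/(2L)=0.0638
  θ3 = atan2(B,A) + arccos(C/0.2438) = -0.1750

θ₁ = 0.5238, θ₂ = 0.1744, θ₃ = -0.1750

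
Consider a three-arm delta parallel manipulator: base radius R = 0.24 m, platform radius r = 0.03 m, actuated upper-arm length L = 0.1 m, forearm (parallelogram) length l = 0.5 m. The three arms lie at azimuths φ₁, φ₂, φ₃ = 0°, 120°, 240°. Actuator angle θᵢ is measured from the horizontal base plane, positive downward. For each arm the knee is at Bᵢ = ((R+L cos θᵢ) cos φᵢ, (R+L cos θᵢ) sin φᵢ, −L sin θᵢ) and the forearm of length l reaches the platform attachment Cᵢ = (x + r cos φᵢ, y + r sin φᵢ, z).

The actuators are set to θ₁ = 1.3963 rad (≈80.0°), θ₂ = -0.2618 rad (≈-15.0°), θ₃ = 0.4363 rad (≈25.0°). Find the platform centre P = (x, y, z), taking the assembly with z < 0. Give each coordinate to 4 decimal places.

centre 1 = (0.2274·cos0.0°, 0.2274·sin0.0°, -0.0985) = (0.2274, 0.0000, -0.0985)
φ2=120.0°: virtual centre (-0.1533, 0.2655, 0.0259), radius l
centre 3 = (0.3006·cos240.0°, 0.3006·sin240.0°, -0.0423) = (-0.1503, -0.2604, -0.0423)
subtract pairs → two planes through P
plane₁₂: -0.7613x+0.5310y+0.2487z = 0.0333
Cramer: x(z) = -0.0422+0.2373z;  y(z) = 0.0021-0.1282z
sphere 1 gives Az²+Bz+C=0 with A=1.0727, B=0.0685, C=-0.1676;  B²−4AC=0.7240;  roots -0.4285, 0.3647;  negative root z = -0.4285
x = -0.1439, y = 0.0571

(-0.1439, 0.0571, -0.4285)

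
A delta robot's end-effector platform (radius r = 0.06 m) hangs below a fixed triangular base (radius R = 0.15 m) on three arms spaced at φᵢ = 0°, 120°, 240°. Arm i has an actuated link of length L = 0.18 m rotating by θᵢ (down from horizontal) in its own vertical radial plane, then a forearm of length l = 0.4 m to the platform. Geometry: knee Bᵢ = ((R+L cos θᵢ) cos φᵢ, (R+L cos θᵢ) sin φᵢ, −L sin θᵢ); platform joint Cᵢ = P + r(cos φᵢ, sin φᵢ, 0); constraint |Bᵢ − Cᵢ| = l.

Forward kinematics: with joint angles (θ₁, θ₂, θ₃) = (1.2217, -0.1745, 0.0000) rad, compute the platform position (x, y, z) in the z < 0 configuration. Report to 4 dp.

arm 1 at φ=0.0°: ρ1 = 0.1516;  S1 = (0.1516, 0.0000, -0.1691)
S2 = (0.2673·cos120.0°, 0.2673·sin120.0°, 0.0313) = (-0.1336, 0.2315, 0.0313)
S3 = (0.2700·cos240.0°, 0.2700·sin240.0°, 0.0000) = (-0.1350, -0.2338, 0.0000)
subtract pairs → two planes through P
plane₁₂: -0.5704x+0.4629y+0.4008z = 0.0208
det = 0.5321;  x = -0.0369+0.6466z,  y = -0.0004+-0.0691z
sphere 1 gives Az²+Bz+C=0 with A=1.4228, B=0.0947, C=-0.0959;  B²−4AC=0.5547;  roots -0.2950, 0.2285;  negative root z = -0.2950
x = -0.2276, y = 0.0200

(-0.2276, 0.0200, -0.2950)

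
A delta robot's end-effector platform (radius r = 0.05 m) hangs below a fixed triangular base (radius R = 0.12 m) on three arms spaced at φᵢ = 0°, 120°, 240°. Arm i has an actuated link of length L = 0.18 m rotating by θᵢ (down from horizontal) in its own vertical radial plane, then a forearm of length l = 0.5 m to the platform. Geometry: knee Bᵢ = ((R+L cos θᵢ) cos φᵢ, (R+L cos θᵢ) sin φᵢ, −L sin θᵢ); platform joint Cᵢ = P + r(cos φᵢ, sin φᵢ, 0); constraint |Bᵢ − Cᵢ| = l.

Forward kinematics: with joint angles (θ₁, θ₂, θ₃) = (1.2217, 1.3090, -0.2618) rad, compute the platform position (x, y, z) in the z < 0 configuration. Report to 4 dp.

(-0.1488, -0.3108, -0.4427)

arm 1 at φ=0.0°: e+L cos θ1 = 0.1316;  S1 = (0.1316, 0.0000, -0.1691)
arm 2 at φ=120.0°: e+L cos θ2 = 0.1166;  S2 = (-0.0583, 0.1010, -0.1739)
φ3=240.0°: virtual centre (-0.1219, -0.2112, 0.0466), radius l
|S₂|²−|S₁|² = -0.0021;  |S₃|²−|S₁|² = 0.0157
plane₁₂: -0.3797x+0.2019y+-0.0094z = -0.0021
det = 0.2628;  x = -0.0087+0.3164z,  y = -0.0268+0.6417z
into |P−S₁|² = l²: 1.5119z² + 0.2152z + -0.2010 = 0;  Δ = 1.2618;  z = -0.4427 or 0.3003 → z<0 root = -0.4427
x = -0.1488, y = -0.3108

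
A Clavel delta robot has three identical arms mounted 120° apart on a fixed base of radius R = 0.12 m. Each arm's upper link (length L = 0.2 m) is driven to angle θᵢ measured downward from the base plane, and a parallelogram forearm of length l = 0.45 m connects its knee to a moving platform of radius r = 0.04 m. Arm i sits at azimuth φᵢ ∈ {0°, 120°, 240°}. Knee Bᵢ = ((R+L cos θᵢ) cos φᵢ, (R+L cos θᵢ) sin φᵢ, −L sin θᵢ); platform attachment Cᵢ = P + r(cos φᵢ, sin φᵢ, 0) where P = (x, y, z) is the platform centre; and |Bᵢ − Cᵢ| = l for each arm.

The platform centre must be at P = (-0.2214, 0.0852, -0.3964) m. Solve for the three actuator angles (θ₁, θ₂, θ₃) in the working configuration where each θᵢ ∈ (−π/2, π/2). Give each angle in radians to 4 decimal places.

θ₁ = 1.1344, θ₂ = -0.0874, θ₃ = 0.4364

φ1=0.0° → target in arm frame (-0.2214, 0.0852)
  A cos θ + B sin θ = C:  0.3014·cos θ + -0.3964·sin θ = -0.2318
  θ1 = atan2(B,A) + arccos(C/0.4980) = 1.1344
φ2=120.0° → target in arm frame (0.1845, 0.1491)
  A=-0.1045, B=-0.3964, C=(l²−L²−A²−y'²−z²)/(2L)=-0.0695
  θ2 = atan2(B,A) + arccos(C/0.4099) = -0.0874
rotate P by −φ3: (0.0369, -0.2343, -0.3964)
  e−x'=0.0431;  (l²−L²−(e−x')²−y'²−z²)/2L = -0.1285
  γ=atan2(-0.3964,0.0431)=-1.4625;  ψ=arccos(-0.3223)=1.8989;  θ3=γ+ψ≈0.4364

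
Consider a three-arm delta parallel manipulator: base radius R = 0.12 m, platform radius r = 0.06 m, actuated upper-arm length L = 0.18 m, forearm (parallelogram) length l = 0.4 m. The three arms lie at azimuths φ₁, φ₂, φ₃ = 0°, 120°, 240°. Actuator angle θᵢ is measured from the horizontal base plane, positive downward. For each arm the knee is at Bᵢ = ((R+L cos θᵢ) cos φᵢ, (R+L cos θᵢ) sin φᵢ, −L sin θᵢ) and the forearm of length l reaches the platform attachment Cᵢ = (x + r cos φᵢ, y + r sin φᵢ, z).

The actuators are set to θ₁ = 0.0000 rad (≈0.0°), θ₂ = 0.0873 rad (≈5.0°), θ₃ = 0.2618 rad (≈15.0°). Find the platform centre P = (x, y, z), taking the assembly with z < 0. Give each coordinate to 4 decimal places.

(0.0303, 0.0266, -0.3396)

arm 1 at φ=0.0°: e+L cos θ1 = 0.2400;  S1 = (0.2400, 0.0000, 0.0000)
φ2=120.0°: virtual centre (-0.1197, 0.2073, -0.0157), radius l
S3 = (0.2339·cos240.0°, 0.2339·sin240.0°, -0.0466) = (-0.1169, -0.2025, -0.0466)
subtract pairs → two planes through P
plane₁₂: -0.7193x+0.4145y+-0.0314z = -0.0001
det = 0.5873;  x = 0.0006+-0.0874z,  y = 0.0008+-0.0760z
sphere 1 gives Az²+Bz+C=0 with A=1.0134, B=0.0417, C=-0.1027;  B²−4AC=0.4180;  roots -0.3396, 0.2984;  negative root z = -0.3396
x = 0.0303, y = 0.0266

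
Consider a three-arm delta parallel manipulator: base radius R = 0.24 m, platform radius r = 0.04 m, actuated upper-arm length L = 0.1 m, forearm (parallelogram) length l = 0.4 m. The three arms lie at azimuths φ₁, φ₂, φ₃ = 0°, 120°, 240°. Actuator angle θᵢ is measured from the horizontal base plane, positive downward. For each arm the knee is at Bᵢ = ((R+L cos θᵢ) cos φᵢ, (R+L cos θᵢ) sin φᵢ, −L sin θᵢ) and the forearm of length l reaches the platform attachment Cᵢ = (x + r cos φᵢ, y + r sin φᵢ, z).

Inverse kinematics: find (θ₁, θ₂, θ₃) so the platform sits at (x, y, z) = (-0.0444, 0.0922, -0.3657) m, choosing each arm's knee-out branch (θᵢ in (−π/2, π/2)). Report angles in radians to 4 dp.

rotate P by −φ1: (-0.0444, 0.0922, -0.3657)
  e−x'=0.2444;  (l²−L²−(e−x')²−y'²−z²)/2L = -0.2598
  √(A²+B²)=0.4398;  θ1 = -0.9817+2.2028 ≈ 1.2211
rotate P by −φ2: (0.1020, -0.0076, -0.3657)
  A cos θ + B sin θ = C:  0.0980·cos θ + -0.3657·sin θ = 0.0331
  γ=atan2(-0.3657,0.0980)=-1.3091;  ψ=arccos(0.0873)=1.4834;  θ2=γ+ψ≈0.1743
arm 3 (φ=240.0°): x'=-0.0576, y'=-0.0846
  A=0.2576, B=-0.3657, C=(l²−L²−A²−y'²−z²)/(2L)=-0.2863
  √(A²+B²)=0.4473;  θ3 = -0.9570+2.2654 ≈ 1.3084

θ₁ = 1.2211, θ₂ = 0.1743, θ₃ = 1.3084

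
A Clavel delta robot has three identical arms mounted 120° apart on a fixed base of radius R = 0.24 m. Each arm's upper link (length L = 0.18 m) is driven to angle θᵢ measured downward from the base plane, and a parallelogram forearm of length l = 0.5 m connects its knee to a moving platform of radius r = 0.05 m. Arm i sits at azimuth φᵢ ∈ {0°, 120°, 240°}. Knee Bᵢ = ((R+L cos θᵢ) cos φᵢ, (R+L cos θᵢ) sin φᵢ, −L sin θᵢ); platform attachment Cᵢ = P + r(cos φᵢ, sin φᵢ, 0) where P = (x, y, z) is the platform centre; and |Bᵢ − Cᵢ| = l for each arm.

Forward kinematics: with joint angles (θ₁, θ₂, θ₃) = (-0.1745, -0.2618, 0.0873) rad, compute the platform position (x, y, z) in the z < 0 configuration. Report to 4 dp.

φ1=0.0°: virtual centre (0.3673, 0.0000, 0.0313), radius l
φ2=120.0°: virtual centre (-0.1819, 0.3151, 0.0466), radius l
S3 = (0.3693·cos240.0°, 0.3693·sin240.0°, -0.0157) = (-0.1847, -0.3198, -0.0157)
subtract pairs → two planes through P
plane₁₂: -1.0984x+0.6302y+0.0307z = -0.0013
det = 1.3983;  x = 0.0002+-0.0283z,  y = -0.0016+-0.0980z
into |P−S₁|² = l²: 1.0104z² + -0.0414z + -0.1143 = 0;  Δ = 0.4637;  z = -0.3165 or 0.3575 → z<0 root = -0.3165
x = 0.0092, y = 0.0294

(0.0092, 0.0294, -0.3165)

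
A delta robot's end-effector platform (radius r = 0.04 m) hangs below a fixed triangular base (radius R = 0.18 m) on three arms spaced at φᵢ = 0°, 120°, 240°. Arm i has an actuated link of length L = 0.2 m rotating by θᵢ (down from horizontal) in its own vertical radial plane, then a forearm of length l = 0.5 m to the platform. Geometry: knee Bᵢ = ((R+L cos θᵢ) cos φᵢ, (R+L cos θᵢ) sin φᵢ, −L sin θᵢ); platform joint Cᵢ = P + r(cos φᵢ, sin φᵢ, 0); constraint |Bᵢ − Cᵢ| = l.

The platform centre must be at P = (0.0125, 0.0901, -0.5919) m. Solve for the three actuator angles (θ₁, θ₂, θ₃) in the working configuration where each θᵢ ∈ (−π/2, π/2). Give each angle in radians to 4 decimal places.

θ₁ = 0.9601, θ₂ = 0.7854, θ₃ = 1.2218

arm 1 (φ=0.0°): x'=0.0125, y'=0.0901
  A cos θ + B sin θ = C:  0.1275·cos θ + -0.5919·sin θ = -0.4118
  √(A²+B²)=0.6055;  θ1 = -1.3586+2.3187 ≈ 0.9601
φ2=120.0° → target in arm frame (0.0718, -0.0559)
  A cos θ + B sin θ = C:  0.0682·cos θ + -0.5919·sin θ = -0.3703
  γ=atan2(-0.5919,0.0682)=-1.4560;  ψ=arccos(-0.6215)=2.2415;  θ2=γ+ψ≈0.7854
arm 3 (φ=240.0°): x'=-0.0843, y'=-0.0342
  A cos θ + B sin θ = C:  0.2243·cos θ + -0.5919·sin θ = -0.4795
  γ=atan2(-0.5919,0.2243)=-1.2086;  ψ=arccos(-0.7576)=2.4304;  θ3=γ+ψ≈1.2218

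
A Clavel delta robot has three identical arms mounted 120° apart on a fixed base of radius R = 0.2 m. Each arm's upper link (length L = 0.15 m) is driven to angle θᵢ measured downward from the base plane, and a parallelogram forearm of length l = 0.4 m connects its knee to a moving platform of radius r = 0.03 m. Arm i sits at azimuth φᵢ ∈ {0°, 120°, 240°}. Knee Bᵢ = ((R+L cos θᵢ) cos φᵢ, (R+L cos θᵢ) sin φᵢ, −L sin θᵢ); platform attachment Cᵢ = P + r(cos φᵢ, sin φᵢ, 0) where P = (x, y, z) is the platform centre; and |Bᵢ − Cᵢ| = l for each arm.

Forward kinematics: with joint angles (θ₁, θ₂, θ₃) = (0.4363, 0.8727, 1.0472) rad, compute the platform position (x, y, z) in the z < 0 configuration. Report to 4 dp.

arm 1 at φ=0.0°: e+L cos θ1 = 0.3059;  S1 = (0.3059, 0.0000, -0.0634)
arm 2 at φ=120.0°: e+L cos θ2 = 0.2664;  S2 = (-0.1332, 0.2307, -0.1149)
S3 = (0.2450·cos240.0°, 0.2450·sin240.0°, -0.1299) = (-0.1225, -0.2122, -0.1299)
|S₂|²−|S₁|² = -0.0134;  |S₃|²−|S₁|² = -0.0207
[-0.8783 0.4614 -0.1030]·P = -0.0134;  [-0.8569 -0.4244 -0.1330]·P = -0.0207
Cramer: x(z) = 0.0199-0.1368z;  y(z) = 0.0087-0.0372z
sphere 1 gives Az²+Bz+C=0 with A=1.0201, B=0.2044, C=-0.0741;  B²−4AC=0.3440;  roots -0.3877, 0.1873;  negative root z = -0.3877
x = 0.0729, y = 0.0231

(0.0729, 0.0231, -0.3877)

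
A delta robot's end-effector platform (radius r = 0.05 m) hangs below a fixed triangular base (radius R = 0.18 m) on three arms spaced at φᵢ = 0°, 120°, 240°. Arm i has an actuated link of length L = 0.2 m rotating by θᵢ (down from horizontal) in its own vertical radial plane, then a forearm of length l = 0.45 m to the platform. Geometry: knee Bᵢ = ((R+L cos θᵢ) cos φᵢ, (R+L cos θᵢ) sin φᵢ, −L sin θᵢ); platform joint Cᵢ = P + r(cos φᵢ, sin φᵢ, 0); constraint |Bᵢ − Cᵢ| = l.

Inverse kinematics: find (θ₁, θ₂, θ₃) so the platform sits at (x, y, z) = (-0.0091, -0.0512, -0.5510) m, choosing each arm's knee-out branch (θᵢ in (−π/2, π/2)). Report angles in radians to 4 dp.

rotate P by −φ1: (-0.0091, -0.0512, -0.5510)
  A cos θ + B sin θ = C:  0.1391·cos θ + -0.5510·sin θ = -0.4077
  θ1 = atan2(B,A) + arccos(C/0.5683) = 1.0473
rotate P by −φ2: (-0.0398, 0.0335, -0.5510)
  e−x'=0.1698;  (l²−L²−(e−x')²−y'²−z²)/2L = -0.4276
  θ2 = atan2(B,A) + arccos(C/0.5766) = 1.1345
φ3=240.0° → target in arm frame (0.0489, 0.0177)
  A cos θ + B sin θ = C:  0.0811·cos θ + -0.5510·sin θ = -0.3700
  √(A²+B²)=0.5569;  θ3 = -1.4246+2.2974 ≈ 0.8727

θ₁ = 1.0473, θ₂ = 1.1345, θ₃ = 0.8727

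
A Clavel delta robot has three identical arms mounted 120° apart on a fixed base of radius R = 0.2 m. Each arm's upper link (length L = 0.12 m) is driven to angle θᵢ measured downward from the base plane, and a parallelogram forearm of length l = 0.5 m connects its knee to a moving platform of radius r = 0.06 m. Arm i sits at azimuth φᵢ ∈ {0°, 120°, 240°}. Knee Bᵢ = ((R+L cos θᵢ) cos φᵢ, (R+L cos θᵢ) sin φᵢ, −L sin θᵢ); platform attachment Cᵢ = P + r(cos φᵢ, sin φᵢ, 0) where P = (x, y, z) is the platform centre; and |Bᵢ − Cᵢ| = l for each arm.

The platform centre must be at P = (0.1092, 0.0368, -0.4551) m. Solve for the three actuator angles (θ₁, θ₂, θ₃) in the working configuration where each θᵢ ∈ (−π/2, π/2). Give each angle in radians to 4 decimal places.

φ1=0.0° → target in arm frame (0.1092, 0.0368)
  A=0.0308, B=-0.4551, C=(l²−L²−A²−y'²−z²)/(2L)=0.1091
  γ=atan2(-0.4551,0.0308)=-1.5032;  ψ=arccos(0.2392)=1.3293;  θ1=γ+ψ≈-0.1739
arm 2 (φ=120.0°): x'=-0.0227, y'=-0.1130
  e−x'=0.1627;  (l²−L²−(e−x')²−y'²−z²)/2L = -0.0448
  √(A²+B²)=0.4833;  θ2 = -1.2274+1.6637 ≈ 0.4363
arm 3 (φ=240.0°): x'=-0.0865, y'=0.0762
  A=0.2265, B=-0.4551, C=(l²−L²−A²−y'²−z²)/(2L)=-0.1192
  θ3 = atan2(B,A) + arccos(C/0.5083) = 0.6984

θ₁ = -0.1739, θ₂ = 0.4363, θ₃ = 0.6984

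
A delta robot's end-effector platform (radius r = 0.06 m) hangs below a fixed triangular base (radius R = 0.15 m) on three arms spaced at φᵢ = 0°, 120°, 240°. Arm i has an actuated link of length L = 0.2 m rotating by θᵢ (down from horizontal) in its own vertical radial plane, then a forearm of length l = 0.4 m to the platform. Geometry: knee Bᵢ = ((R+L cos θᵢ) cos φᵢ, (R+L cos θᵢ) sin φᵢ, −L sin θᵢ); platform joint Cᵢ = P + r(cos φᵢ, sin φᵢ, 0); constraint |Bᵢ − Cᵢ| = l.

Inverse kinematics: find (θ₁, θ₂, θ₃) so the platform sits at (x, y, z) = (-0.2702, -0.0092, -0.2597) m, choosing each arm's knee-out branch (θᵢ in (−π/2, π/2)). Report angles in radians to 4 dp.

θ₁ = 1.3962, θ₂ = -0.0872, θ₃ = -0.1744

rotate P by −φ1: (-0.2702, -0.0092, -0.2597)
  A=0.3602, B=-0.2597, C=(l²−L²−A²−y'²−z²)/(2L)=-0.1932
  γ=atan2(-0.2597,0.3602)=-0.6247;  ψ=arccos(-0.4350)=2.0209;  θ1=γ+ψ≈1.3962
φ2=120.0° → target in arm frame (0.1271, 0.2386)
  A cos θ + B sin θ = C:  -0.0371·cos θ + -0.2597·sin θ = -0.0144
  θ2 = atan2(B,A) + arccos(C/0.2623) = -0.0872
φ3=240.0° → target in arm frame (0.1431, -0.2294)
  e−x'=-0.0531;  (l²−L²−(e−x')²−y'²−z²)/2L = -0.0072
  θ3 = atan2(B,A) + arccos(C/0.2651) = -0.1744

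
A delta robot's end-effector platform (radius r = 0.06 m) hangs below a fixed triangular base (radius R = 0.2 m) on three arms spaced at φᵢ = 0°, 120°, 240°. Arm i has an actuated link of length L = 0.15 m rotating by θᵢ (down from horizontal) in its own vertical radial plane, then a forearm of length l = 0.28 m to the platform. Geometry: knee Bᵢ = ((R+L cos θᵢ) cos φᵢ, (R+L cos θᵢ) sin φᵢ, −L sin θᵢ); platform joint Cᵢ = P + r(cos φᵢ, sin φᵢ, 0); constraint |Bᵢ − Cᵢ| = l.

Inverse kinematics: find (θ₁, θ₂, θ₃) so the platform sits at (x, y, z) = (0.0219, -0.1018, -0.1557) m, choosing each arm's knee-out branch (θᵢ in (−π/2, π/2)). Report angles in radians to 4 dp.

rotate P by −φ1: (0.0219, -0.1018, -0.1557)
  e−x'=0.1181;  (l²−L²−(e−x')²−y'²−z²)/2L = 0.0245
  √(A²+B²)=0.1954;  θ1 = -0.9219+1.4452 ≈ 0.5233
rotate P by −φ2: (-0.0991, 0.0319, -0.1557)
  e−x'=0.2391;  (l²−L²−(e−x')²−y'²−z²)/2L = -0.0885
  γ=atan2(-0.1557,0.2391)=-0.5772;  ψ=arccos(-0.3100)=1.8860;  θ2=γ+ψ≈1.3088
rotate P by −φ3: (0.0772, 0.0699, -0.1557)
  e−x'=0.0628;  (l²−L²−(e−x')²−y'²−z²)/2L = 0.0761
  γ=atan2(-0.1557,0.0628)=-1.1875;  ψ=arccos(0.4534)=1.1003;  θ3=γ+ψ≈-0.0872

θ₁ = 0.5233, θ₂ = 1.3088, θ₃ = -0.0872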